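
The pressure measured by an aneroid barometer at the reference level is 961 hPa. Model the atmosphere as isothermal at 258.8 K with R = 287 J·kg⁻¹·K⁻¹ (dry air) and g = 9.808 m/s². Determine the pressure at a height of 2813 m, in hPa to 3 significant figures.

P ≈ 663 hPa

Scale height: H = RT/g = 287 × 258.8 / 9.808 = 7573.0 m.
Barometric formula: P = P₀ exp(−z/H).
z/H = 2813.0/7573.0 = 0.37145; exp(−0.37145) = 0.68973.
P = 961 × 0.68973 = 662.83 hPa.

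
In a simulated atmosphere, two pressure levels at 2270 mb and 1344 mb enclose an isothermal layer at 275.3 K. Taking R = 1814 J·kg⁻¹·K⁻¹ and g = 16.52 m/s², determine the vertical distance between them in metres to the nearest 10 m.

Hypsometric equation: Δz = (R T̄/g) ln(P₁/P₂).
R T̄/g = 1814 × 275.3 / 16.52 = 30230 m.
ln(2270/1344) = ln(1.6890) = 0.52414.
Δz = 30230 × 0.52414 = 15845 m.

Δz ≈ 15840 m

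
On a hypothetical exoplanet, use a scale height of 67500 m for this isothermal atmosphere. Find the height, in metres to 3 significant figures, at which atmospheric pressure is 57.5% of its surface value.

z ≈ 37400 m

Set P/P₀ = exp(−z/H) = 0.575, so z = −H ln(0.575).
−ln(0.575) = 0.55339; z = 67500 × 0.55339 = 37354 m.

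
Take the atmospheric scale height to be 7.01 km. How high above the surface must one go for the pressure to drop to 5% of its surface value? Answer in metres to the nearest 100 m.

z ≈ 21000 m

Set P/P₀ = exp(−z/H) = 0.05, so z = −H ln(0.05).
−ln(0.05) = 2.9957; z = 7010.0 × 2.9957 = 21000 m.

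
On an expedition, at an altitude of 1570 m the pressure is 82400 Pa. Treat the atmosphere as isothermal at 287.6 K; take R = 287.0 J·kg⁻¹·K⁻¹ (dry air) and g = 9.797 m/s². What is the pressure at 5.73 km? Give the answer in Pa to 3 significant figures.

P ≈ 50300 Pa

Scale height: H = RT/g = 287.0 × 287.6 / 9.797 = 8425.2 m.
Between two levels, P₂ = P₁ exp(−Δz/H) with Δz = z₂ − z₁.
Δz = 5730.0 − 1570.0 = 4160.0 m; Δz/H = 4160.0/8425.2 = 0.49376.
P₂ = 82400 × exp(−0.49376) = 82400 × 0.61033 = 50291 Pa.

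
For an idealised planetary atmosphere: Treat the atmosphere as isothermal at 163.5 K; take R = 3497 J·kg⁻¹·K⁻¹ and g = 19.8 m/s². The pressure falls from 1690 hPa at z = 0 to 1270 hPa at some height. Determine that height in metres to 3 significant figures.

z ≈ 8250 m

Scale height: H = RT/g = 3497 × 163.5 / 19.8 = 28877 m.
Invert the barometric formula: z = H ln(P₀/P).
P₀/P = 1690/1270 = 1.3307; ln(1.3307) = 0.28571.
z = 28877 × 0.28571 = 8250.4 m.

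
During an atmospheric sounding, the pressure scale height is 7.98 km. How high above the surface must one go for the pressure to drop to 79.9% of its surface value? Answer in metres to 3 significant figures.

Set P/P₀ = exp(−z/H) = 0.799, so z = −H ln(0.799).
−ln(0.799) = 0.22439; z = 7980.0 × 0.22439 = 1790.6 m.

z ≈ 1790 m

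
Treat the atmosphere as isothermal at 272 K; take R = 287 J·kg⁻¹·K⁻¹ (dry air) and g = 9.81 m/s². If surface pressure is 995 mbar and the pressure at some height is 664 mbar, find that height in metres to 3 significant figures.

z ≈ 3220 m

Scale height: H = RT/g = 287 × 272 / 9.81 = 7957.6 m.
Invert the barometric formula: z = H ln(P₀/P).
P₀/P = 995/664 = 1.4985; ln(1.4985) = 0.40446.
z = 7957.6 × 0.40446 = 3218.5 m.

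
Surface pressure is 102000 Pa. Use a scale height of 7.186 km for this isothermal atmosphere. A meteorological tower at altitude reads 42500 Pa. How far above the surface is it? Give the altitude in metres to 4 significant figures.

z ≈ 6291 m

Invert the barometric formula: z = H ln(P₀/P).
P₀/P = 102000/42500 = 2.4000; ln(2.4000) = 0.87547.
z = 7186.0 × 0.87547 = 6291.1 m.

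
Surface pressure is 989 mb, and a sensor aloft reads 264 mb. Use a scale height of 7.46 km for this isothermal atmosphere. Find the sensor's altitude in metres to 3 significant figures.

z ≈ 9850 m

Invert the barometric formula: z = H ln(P₀/P).
P₀/P = 989/264 = 3.7462; ln(3.7462) = 1.3207.
z = 7460.0 × 1.3207 = 9852.4 m.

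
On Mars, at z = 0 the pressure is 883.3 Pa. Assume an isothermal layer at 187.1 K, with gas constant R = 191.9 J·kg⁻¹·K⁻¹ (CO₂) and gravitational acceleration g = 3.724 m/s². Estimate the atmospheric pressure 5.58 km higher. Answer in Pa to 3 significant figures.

Scale height: H = RT/g = 191.9 × 187.1 / 3.724 = 9641.4 m.
Barometric formula: P = P₀ exp(−z/H).
z/H = 5580.0/9641.4 = 0.57875; exp(−0.57875) = 0.56060.
P = 883.3 × 0.56060 = 495.18 Pa.

P ≈ 495 Pa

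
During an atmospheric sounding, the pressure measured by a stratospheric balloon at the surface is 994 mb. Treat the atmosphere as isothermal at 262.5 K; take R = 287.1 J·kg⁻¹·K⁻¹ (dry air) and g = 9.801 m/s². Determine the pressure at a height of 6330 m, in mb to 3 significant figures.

Scale height: H = RT/g = 287.1 × 262.5 / 9.801 = 7689.4 m.
Barometric formula: P = P₀ exp(−z/H).
z/H = 6330.0/7689.4 = 0.82321; exp(−0.82321) = 0.43902.
P = 994 × 0.43902 = 436.39 mb.

P ≈ 436 mb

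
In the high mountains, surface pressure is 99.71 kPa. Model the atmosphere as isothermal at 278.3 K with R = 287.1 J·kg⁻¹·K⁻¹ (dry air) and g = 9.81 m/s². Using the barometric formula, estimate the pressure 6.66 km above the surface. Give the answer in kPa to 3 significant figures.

Scale height: H = RT/g = 287.1 × 278.3 / 9.81 = 8144.7 m.
Barometric formula: P = P₀ exp(−z/H).
z/H = 6660.0/8144.7 = 0.81771; exp(−0.81771) = 0.44144.
P = 99.71 × 0.44144 = 44.016 kPa.

P ≈ 44.0 kPa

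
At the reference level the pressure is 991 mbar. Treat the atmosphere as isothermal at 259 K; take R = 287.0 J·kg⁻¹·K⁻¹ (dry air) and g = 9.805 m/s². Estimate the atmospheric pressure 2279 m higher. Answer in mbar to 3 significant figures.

P ≈ 734 mbar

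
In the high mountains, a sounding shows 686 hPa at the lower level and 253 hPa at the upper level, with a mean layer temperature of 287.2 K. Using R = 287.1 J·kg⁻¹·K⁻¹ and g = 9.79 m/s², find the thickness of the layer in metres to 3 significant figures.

Hypsometric equation: Δz = (R T̄/g) ln(P₁/P₂).
R T̄/g = 287.1 × 287.2 / 9.79 = 8422.4 m.
ln(686/253) = ln(2.7115) = 0.99750.
Δz = 8422.4 × 0.99750 = 8401.3 m.

Δz ≈ 8400 m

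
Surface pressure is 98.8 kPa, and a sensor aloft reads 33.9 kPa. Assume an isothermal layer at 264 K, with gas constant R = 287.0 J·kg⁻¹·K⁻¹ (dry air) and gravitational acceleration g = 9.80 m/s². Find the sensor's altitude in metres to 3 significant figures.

Scale height: H = RT/g = 287.0 × 264 / 9.80 = 7731.4 m.
Invert the barometric formula: z = H ln(P₀/P).
P₀/P = 98.8/33.9 = 2.9145; ln(2.9145) = 1.0697.
z = 7731.4 × 1.0697 = 8270.3 m.

z ≈ 8270 m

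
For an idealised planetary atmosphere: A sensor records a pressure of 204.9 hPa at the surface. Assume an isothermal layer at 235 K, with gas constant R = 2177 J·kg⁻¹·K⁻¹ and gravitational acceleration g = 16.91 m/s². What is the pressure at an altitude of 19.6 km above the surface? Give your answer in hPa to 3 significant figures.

P ≈ 107 hPa

Scale height: H = RT/g = 2177 × 235 / 16.91 = 30254 m.
Barometric formula: P = P₀ exp(−z/H).
z/H = 19600/30254 = 0.64785; exp(−0.64785) = 0.52317.
P = 204.9 × 0.52317 = 107.20 hPa.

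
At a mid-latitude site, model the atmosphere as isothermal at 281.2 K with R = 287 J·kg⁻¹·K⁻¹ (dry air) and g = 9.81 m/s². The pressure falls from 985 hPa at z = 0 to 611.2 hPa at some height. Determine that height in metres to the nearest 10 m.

z ≈ 3930 m

Scale height: H = RT/g = 287 × 281.2 / 9.81 = 8226.7 m.
Invert the barometric formula: z = H ln(P₀/P).
P₀/P = 985/611.2 = 1.6116; ln(1.6116) = 0.47723.
z = 8226.7 × 0.47723 = 3926.0 m.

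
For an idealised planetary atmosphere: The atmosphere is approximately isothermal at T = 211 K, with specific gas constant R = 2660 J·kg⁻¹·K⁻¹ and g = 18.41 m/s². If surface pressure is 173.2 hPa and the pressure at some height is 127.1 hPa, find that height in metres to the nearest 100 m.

Scale height: H = RT/g = 2660 × 211 / 18.41 = 30487 m.
Invert the barometric formula: z = H ln(P₀/P).
P₀/P = 173.2/127.1 = 1.3627; ln(1.3627) = 0.30947.
z = 30487 × 0.30947 = 9434.8 m.

z ≈ 9400 m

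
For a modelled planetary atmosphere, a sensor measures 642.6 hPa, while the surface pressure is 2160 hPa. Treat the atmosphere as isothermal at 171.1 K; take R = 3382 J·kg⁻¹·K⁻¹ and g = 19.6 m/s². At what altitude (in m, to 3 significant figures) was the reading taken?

Scale height: H = RT/g = 3382 × 171.1 / 19.6 = 29523 m.
Invert the barometric formula: z = H ln(P₀/P).
P₀/P = 2160/642.6 = 3.3613; ln(3.3613) = 1.2123.
z = 29523 × 1.2123 = 35791 m.

z ≈ 35800 m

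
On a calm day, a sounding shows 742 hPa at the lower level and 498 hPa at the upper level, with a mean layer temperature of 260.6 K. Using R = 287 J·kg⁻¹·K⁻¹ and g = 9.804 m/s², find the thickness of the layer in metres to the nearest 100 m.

Hypsometric equation: Δz = (R T̄/g) ln(P₁/P₂).
R T̄/g = 287 × 260.6 / 9.804 = 7628.7 m.
ln(742/498) = ln(1.4900) = 0.39878.
Δz = 7628.7 × 0.39878 = 3042.2 m.

Δz ≈ 3000 m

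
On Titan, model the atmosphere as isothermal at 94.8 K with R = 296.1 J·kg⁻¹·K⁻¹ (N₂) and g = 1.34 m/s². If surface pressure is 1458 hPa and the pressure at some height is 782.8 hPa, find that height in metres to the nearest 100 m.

Scale height: H = RT/g = 296.1 × 94.8 / 1.34 = 20948 m.
Invert the barometric formula: z = H ln(P₀/P).
P₀/P = 1458/782.8 = 1.8625; ln(1.8625) = 0.62192.
z = 20948 × 0.62192 = 13028 m.

z ≈ 13000 m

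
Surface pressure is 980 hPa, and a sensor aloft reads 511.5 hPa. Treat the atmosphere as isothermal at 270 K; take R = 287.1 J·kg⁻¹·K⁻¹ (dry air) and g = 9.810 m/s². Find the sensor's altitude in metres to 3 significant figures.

z ≈ 5140 m

Scale height: H = RT/g = 287.1 × 270 / 9.810 = 7901.8 m.
Invert the barometric formula: z = H ln(P₀/P).
P₀/P = 980/511.5 = 1.9159; ln(1.9159) = 0.65019.
z = 7901.8 × 0.65019 = 5137.7 m.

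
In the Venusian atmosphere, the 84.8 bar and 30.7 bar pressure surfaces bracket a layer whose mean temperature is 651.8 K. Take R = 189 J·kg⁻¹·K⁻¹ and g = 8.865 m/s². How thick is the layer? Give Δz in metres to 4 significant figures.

Δz ≈ 14120 m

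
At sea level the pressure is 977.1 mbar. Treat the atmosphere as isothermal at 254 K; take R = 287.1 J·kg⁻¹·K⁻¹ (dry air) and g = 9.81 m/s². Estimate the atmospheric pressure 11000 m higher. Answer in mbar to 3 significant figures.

P ≈ 222 mbar

Scale height: H = RT/g = 287.1 × 254 / 9.81 = 7433.6 m.
Barometric formula: P = P₀ exp(−z/H).
z/H = 11000/7433.6 = 1.4798; exp(−1.4798) = 0.22768.
P = 977.1 × 0.22768 = 222.47 mbar.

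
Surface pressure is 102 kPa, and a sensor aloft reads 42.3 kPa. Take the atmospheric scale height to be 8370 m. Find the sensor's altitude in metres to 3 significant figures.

z ≈ 7370 m

Invert the barometric formula: z = H ln(P₀/P).
P₀/P = 102/42.3 = 2.4113; ln(2.4113) = 0.88017.
z = 8370.0 × 0.88017 = 7367.0 m.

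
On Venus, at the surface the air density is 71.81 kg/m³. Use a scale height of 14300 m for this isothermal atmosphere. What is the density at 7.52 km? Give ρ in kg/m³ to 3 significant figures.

ρ ≈ 42.4 kg/m³

In an isothermal atmosphere, density decays like pressure: ρ = ρ₀ exp(−z/H).
z/H = 7520.0/14300 = 0.52587; exp(−0.52587) = 0.59104.
ρ = 71.81 × 0.59104 = 42.443 kg/m³.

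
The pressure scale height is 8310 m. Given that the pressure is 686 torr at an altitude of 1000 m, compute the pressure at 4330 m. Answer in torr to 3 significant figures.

P ≈ 460 torr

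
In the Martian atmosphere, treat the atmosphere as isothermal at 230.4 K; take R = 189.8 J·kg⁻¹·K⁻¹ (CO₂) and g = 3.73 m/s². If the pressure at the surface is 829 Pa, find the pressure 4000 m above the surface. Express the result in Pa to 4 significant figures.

Scale height: H = RT/g = 189.8 × 230.4 / 3.73 = 11724 m.
Barometric formula: P = P₀ exp(−z/H).
z/H = 4000.0/11724 = 0.34118; exp(−0.34118) = 0.71093.
P = 829 × 0.71093 = 589.36 Pa.

P ≈ 589.4 Pa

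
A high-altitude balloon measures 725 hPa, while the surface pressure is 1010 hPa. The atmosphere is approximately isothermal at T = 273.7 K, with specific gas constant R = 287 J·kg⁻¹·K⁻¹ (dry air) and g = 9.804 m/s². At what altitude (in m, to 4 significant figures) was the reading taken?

Scale height: H = RT/g = 287 × 273.7 / 9.804 = 8012.2 m.
Invert the barometric formula: z = H ln(P₀/P).
P₀/P = 1010/725 = 1.3931; ln(1.3931) = 0.33153.
z = 8012.2 × 0.33153 = 2656.3 m.

z ≈ 2656 m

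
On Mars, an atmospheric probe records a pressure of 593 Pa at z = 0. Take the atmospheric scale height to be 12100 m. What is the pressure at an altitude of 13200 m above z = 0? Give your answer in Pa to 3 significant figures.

P ≈ 199 Pa

Barometric formula: P = P₀ exp(−z/H).
z/H = 13200/12100 = 1.0909; exp(−1.0909) = 0.33591.
P = 593 × 0.33591 = 199.19 Pa.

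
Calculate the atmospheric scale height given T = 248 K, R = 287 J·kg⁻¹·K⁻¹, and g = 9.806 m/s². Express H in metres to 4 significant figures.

H ≈ 7258 m

The scale height of an isothermal atmosphere is H = RT/g.
H = 287 × 248 / 9.806 = 71176/9.806 = 7258.4 m.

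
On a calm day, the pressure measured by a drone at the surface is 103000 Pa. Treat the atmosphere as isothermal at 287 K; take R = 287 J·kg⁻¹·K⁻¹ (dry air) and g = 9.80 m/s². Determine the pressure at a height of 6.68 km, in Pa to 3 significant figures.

P ≈ 46500 Pa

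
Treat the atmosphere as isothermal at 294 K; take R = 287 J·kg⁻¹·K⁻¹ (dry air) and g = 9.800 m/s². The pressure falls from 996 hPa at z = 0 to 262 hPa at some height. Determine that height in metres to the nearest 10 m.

z ≈ 11500 m

Scale height: H = RT/g = 287 × 294 / 9.800 = 8610.0 m.
Invert the barometric formula: z = H ln(P₀/P).
P₀/P = 996/262 = 3.8015; ln(3.8015) = 1.3354.
z = 8610.0 × 1.3354 = 11498 m.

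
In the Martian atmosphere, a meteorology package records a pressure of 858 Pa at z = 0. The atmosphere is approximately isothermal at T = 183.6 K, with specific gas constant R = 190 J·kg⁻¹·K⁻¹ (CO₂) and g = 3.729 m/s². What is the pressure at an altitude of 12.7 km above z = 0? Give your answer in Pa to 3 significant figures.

P ≈ 221 Pa

Scale height: H = RT/g = 190 × 183.6 / 3.729 = 9354.8 m.
Barometric formula: P = P₀ exp(−z/H).
z/H = 12700/9354.8 = 1.3576; exp(−1.3576) = 0.25728.
P = 858 × 0.25728 = 220.75 Pa.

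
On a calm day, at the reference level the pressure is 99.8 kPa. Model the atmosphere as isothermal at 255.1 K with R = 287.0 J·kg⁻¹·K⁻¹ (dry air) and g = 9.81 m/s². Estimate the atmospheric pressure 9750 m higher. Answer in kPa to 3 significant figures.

Scale height: H = RT/g = 287.0 × 255.1 / 9.81 = 7463.2 m.
Barometric formula: P = P₀ exp(−z/H).
z/H = 9750.0/7463.2 = 1.3064; exp(−1.3064) = 0.27079.
P = 99.8 × 0.27079 = 27.025 kPa.

P ≈ 27.0 kPa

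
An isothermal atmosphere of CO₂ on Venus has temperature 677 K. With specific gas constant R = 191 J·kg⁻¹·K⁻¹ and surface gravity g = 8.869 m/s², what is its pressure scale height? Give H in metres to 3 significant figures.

H ≈ 14600 m

The scale height of an isothermal atmosphere is H = RT/g.
H = 191 × 677 / 8.869 = 129310/8.869 = 14580 m.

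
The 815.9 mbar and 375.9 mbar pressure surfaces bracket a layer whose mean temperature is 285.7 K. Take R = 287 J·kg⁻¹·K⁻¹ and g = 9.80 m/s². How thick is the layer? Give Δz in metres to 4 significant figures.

Δz ≈ 6484 m

Hypsometric equation: Δz = (R T̄/g) ln(P₁/P₂).
R T̄/g = 287 × 285.7 / 9.80 = 8366.9 m.
ln(815.9/375.9) = ln(2.1705) = 0.77496.
Δz = 8366.9 × 0.77496 = 6484.0 m.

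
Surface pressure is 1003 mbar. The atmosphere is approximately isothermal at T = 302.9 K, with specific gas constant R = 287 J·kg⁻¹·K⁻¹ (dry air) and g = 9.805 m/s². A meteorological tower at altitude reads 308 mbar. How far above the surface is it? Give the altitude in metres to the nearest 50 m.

z ≈ 10450 m

Scale height: H = RT/g = 287 × 302.9 / 9.805 = 8866.1 m.
Invert the barometric formula: z = H ln(P₀/P).
P₀/P = 1003/308 = 3.2565; ln(3.2565) = 1.1807.
z = 8866.1 × 1.1807 = 10468 m.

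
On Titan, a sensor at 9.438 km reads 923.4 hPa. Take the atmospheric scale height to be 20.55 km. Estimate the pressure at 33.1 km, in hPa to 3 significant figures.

Between two levels, P₂ = P₁ exp(−Δz/H) with Δz = z₂ − z₁.
Δz = 33100 − 9438.0 = 23662 m; Δz/H = 23662/20550 = 1.1514.
P₂ = 923.4 × exp(−1.1514) = 923.4 × 0.31619 = 291.97 hPa.

P ≈ 292 hPa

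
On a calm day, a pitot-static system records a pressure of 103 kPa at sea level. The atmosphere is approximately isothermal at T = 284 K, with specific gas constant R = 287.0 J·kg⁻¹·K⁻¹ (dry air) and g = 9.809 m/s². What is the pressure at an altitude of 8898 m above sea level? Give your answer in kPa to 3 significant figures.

Scale height: H = RT/g = 287.0 × 284 / 9.809 = 8309.5 m.
Barometric formula: P = P₀ exp(−z/H).
z/H = 8898.0/8309.5 = 1.0708; exp(−1.0708) = 0.34273.
P = 103 × 0.34273 = 35.301 kPa.

P ≈ 35.3 kPa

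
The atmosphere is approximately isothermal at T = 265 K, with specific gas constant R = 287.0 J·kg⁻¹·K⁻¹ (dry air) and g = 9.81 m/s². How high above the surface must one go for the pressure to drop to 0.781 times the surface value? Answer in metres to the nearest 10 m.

z ≈ 1920 m

Scale height: H = RT/g = 287.0 × 265 / 9.81 = 7752.8 m.
Set P/P₀ = exp(−z/H) = 0.781, so z = −H ln(0.781).
−ln(0.781) = 0.24718; z = 7752.8 × 0.24718 = 1916.3 m.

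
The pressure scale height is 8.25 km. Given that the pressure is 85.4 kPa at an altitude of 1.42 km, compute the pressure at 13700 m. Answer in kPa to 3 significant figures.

P ≈ 19.3 kPa

Between two levels, P₂ = P₁ exp(−Δz/H) with Δz = z₂ − z₁.
Δz = 13700 − 1420.0 = 12280 m; Δz/H = 12280/8250.0 = 1.4885.
P₂ = 85.4 × exp(−1.4885) = 85.4 × 0.22571 = 19.276 kPa.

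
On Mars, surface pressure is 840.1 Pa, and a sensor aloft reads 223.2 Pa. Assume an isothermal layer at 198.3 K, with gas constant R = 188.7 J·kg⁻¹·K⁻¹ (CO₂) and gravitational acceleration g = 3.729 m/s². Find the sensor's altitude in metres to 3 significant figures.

z ≈ 13300 m

Scale height: H = RT/g = 188.7 × 198.3 / 3.729 = 10035 m.
Invert the barometric formula: z = H ln(P₀/P).
P₀/P = 840.1/223.2 = 3.7639; ln(3.7639) = 1.3255.
z = 10035 × 1.3255 = 13301 m.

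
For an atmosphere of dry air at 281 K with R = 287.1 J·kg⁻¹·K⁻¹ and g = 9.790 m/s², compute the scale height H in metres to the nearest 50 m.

The scale height of an isothermal atmosphere is H = RT/g.
H = 287.1 × 281 / 9.790 = 80675/9.790 = 8240.6 m.

H ≈ 8250 m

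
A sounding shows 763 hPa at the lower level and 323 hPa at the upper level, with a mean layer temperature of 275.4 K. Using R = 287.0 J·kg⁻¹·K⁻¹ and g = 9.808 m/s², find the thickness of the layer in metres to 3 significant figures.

Hypsometric equation: Δz = (R T̄/g) ln(P₁/P₂).
R T̄/g = 287.0 × 275.4 / 9.808 = 8058.7 m.
ln(763/323) = ln(2.3622) = 0.85959.
Δz = 8058.7 × 0.85959 = 6927.2 m.

Δz ≈ 6930 m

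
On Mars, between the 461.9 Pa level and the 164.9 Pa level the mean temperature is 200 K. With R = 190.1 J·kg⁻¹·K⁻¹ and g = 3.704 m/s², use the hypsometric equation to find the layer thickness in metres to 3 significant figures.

Δz ≈ 10600 m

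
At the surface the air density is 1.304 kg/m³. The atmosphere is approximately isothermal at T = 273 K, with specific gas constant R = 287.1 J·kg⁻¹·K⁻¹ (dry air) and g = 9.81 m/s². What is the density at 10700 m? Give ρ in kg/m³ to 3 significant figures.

Scale height: H = RT/g = 287.1 × 273 / 9.81 = 7989.6 m.
In an isothermal atmosphere, density decays like pressure: ρ = ρ₀ exp(−z/H).
z/H = 10700/7989.6 = 1.3392; exp(−1.3392) = 0.26206.
ρ = 1.304 × 0.26206 = 0.34173 kg/m³.

ρ ≈ 0.342 kg/m³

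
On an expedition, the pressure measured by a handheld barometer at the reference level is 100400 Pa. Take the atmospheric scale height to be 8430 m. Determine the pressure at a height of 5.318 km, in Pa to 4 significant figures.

P ≈ 53430 Pa

Barometric formula: P = P₀ exp(−z/H).
z/H = 5318.0/8430.0 = 0.63084; exp(−0.63084) = 0.53214.
P = 100400 × 0.53214 = 53427 Pa.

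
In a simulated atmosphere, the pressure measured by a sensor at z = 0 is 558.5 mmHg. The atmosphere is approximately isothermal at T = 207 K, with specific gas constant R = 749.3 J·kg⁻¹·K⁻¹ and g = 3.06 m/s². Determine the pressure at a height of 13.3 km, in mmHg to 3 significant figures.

P ≈ 430 mmHg

Scale height: H = RT/g = 749.3 × 207 / 3.06 = 50688 m.
Barometric formula: P = P₀ exp(−z/H).
z/H = 13300/50688 = 0.26239; exp(−0.26239) = 0.76921.
P = 558.5 × 0.76921 = 429.60 mmHg.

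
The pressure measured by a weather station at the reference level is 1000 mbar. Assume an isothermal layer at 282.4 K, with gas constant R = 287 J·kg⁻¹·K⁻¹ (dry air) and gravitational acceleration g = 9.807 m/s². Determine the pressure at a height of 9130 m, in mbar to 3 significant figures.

Scale height: H = RT/g = 287 × 282.4 / 9.807 = 8264.4 m.
Barometric formula: P = P₀ exp(−z/H).
z/H = 9130.0/8264.4 = 1.1047; exp(−1.1047) = 0.33131.
P = 1000 × 0.33131 = 331.31 mbar.

P ≈ 331 mbar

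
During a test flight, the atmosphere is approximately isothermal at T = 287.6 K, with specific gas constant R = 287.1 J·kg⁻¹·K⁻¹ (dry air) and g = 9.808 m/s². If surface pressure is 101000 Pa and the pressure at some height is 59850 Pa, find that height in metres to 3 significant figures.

z ≈ 4410 m

Scale height: H = RT/g = 287.1 × 287.6 / 9.808 = 8418.6 m.
Invert the barometric formula: z = H ln(P₀/P).
P₀/P = 101000/59850 = 1.6876; ln(1.6876) = 0.52331.
z = 8418.6 × 0.52331 = 4405.5 m.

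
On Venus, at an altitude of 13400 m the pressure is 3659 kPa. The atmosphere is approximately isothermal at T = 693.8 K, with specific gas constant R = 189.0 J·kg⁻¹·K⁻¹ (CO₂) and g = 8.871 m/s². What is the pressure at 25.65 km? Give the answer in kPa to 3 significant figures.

Scale height: H = RT/g = 189.0 × 693.8 / 8.871 = 14782 m.
Between two levels, P₂ = P₁ exp(−Δz/H) with Δz = z₂ − z₁.
Δz = 25650 − 13400 = 12250 m; Δz/H = 12250/14782 = 0.82871.
P₂ = 3659 × exp(−0.82871) = 3659 × 0.43661 = 1597.6 kPa.

P ≈ 1600 kPa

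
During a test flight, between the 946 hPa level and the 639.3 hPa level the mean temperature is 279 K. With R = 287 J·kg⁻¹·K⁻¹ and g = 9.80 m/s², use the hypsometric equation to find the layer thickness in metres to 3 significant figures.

Δz ≈ 3200 m

Hypsometric equation: Δz = (R T̄/g) ln(P₁/P₂).
R T̄/g = 287 × 279 / 9.80 = 8170.7 m.
ln(946/639.3) = ln(1.4797) = 0.39184.
Δz = 8170.7 × 0.39184 = 3201.6 m.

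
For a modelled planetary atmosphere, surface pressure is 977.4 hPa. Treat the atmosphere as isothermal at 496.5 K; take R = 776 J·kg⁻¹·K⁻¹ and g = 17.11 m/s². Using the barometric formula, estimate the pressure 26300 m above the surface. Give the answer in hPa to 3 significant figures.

P ≈ 304 hPa

Scale height: H = RT/g = 776 × 496.5 / 17.11 = 22518 m.
Barometric formula: P = P₀ exp(−z/H).
z/H = 26300/22518 = 1.1680; exp(−1.1680) = 0.31099.
P = 977.4 × 0.31099 = 303.96 hPa.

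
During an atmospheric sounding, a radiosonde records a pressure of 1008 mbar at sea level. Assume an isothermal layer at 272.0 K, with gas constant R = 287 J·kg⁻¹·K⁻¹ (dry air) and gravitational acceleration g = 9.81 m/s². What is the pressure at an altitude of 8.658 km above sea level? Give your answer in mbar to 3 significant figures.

Scale height: H = RT/g = 287 × 272.0 / 9.81 = 7957.6 m.
Barometric formula: P = P₀ exp(−z/H).
z/H = 8658.0/7957.6 = 1.0880; exp(−1.0880) = 0.33689.
P = 1008 × 0.33689 = 339.59 mbar.

P ≈ 340 mbar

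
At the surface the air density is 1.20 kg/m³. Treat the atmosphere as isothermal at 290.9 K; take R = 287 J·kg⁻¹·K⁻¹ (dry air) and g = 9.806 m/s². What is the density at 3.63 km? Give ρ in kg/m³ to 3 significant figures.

ρ ≈ 0.783 kg/m³

Scale height: H = RT/g = 287 × 290.9 / 9.806 = 8514.0 m.
In an isothermal atmosphere, density decays like pressure: ρ = ρ₀ exp(−z/H).
z/H = 3630.0/8514.0 = 0.42636; exp(−0.42636) = 0.65288.
ρ = 1.20 × 0.65288 = 0.78346 kg/m³.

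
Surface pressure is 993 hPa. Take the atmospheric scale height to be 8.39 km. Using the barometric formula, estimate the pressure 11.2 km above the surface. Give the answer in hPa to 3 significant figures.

P ≈ 261 hPa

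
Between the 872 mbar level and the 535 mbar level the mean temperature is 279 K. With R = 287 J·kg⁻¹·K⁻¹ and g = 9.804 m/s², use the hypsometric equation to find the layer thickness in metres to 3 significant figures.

Hypsometric equation: Δz = (R T̄/g) ln(P₁/P₂).
R T̄/g = 287 × 279 / 9.804 = 8167.4 m.
ln(872/535) = ln(1.6299) = 0.48852.
Δz = 8167.4 × 0.48852 = 3989.9 m.

Δz ≈ 3990 m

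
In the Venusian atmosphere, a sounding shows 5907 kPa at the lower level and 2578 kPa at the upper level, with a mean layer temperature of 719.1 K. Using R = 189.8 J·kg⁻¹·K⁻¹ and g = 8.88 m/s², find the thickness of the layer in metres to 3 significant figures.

Δz ≈ 12700 m

Hypsometric equation: Δz = (R T̄/g) ln(P₁/P₂).
R T̄/g = 189.8 × 719.1 / 8.88 = 15370 m.
ln(5907/2578) = ln(2.2913) = 0.82912.
Δz = 15370 × 0.82912 = 12744 m.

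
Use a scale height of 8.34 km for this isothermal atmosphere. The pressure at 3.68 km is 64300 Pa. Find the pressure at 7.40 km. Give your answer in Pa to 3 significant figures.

P ≈ 41200 Pa

Between two levels, P₂ = P₁ exp(−Δz/H) with Δz = z₂ − z₁.
Δz = 7400.0 − 3680.0 = 3720.0 m; Δz/H = 3720.0/8340.0 = 0.44604.
P₂ = 64300 × exp(−0.44604) = 64300 × 0.64016 = 41162 Pa.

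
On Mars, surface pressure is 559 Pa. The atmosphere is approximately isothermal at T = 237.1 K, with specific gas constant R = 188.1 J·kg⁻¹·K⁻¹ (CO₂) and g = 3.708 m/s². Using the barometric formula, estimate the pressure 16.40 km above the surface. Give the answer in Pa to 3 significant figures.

P ≈ 143 Pa

Scale height: H = RT/g = 188.1 × 237.1 / 3.708 = 12028 m.
Barometric formula: P = P₀ exp(−z/H).
z/H = 16400/12028 = 1.3635; exp(−1.3635) = 0.25576.
P = 559 × 0.25576 = 142.97 Pa.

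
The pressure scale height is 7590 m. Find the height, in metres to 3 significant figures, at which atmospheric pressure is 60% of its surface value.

z ≈ 3880 m

Set P/P₀ = exp(−z/H) = 0.6, so z = −H ln(0.6).
−ln(0.6) = 0.51083; z = 7590.0 × 0.51083 = 3877.2 m.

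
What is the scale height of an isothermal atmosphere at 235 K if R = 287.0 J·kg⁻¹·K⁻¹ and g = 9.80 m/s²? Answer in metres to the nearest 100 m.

The scale height of an isothermal atmosphere is H = RT/g.
H = 287.0 × 235 / 9.80 = 67445/9.80 = 6882.1 m.

H ≈ 6900 m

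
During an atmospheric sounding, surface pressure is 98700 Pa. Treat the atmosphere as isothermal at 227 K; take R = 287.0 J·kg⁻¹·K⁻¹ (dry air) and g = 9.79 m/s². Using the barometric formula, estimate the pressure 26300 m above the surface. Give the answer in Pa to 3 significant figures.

Scale height: H = RT/g = 287.0 × 227 / 9.79 = 6654.6 m.
Barometric formula: P = P₀ exp(−z/H).
z/H = 26300/6654.6 = 3.9522; exp(−3.9522) = 0.019212.
P = 98700 × 0.019212 = 1896.2 Pa.

P ≈ 1900 Pa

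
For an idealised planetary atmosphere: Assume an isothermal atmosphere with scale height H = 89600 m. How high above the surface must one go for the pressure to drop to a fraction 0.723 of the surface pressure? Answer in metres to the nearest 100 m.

Set P/P₀ = exp(−z/H) = 0.723, so z = −H ln(0.723).
−ln(0.723) = 0.32435; z = 89600 × 0.32435 = 29062 m.

z ≈ 29100 m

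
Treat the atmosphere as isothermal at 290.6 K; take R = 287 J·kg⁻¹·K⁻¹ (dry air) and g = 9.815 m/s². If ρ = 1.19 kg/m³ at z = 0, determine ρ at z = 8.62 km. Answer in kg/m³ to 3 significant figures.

Scale height: H = RT/g = 287 × 290.6 / 9.815 = 8497.4 m.
In an isothermal atmosphere, density decays like pressure: ρ = ρ₀ exp(−z/H).
z/H = 8620.0/8497.4 = 1.0144; exp(−1.0144) = 0.36262.
ρ = 1.19 × 0.36262 = 0.43152 kg/m³.

ρ ≈ 0.432 kg/m³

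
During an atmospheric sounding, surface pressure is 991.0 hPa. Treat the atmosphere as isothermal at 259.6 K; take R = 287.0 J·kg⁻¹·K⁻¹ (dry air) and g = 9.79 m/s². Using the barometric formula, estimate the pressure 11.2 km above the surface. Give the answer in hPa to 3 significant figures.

Scale height: H = RT/g = 287.0 × 259.6 / 9.79 = 7610.3 m.
Barometric formula: P = P₀ exp(−z/H).
z/H = 11200/7610.3 = 1.4717; exp(−1.4717) = 0.22953.
P = 991.0 × 0.22953 = 227.46 hPa.

P ≈ 227 hPa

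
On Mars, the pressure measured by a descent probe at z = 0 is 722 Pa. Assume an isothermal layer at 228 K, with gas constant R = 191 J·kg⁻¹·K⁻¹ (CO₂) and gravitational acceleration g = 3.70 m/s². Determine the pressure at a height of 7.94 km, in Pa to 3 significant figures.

P ≈ 368 Pa

Scale height: H = RT/g = 191 × 228 / 3.70 = 11770 m.
Barometric formula: P = P₀ exp(−z/H).
z/H = 7940.0/11770 = 0.67460; exp(−0.67460) = 0.50936.
P = 722 × 0.50936 = 367.76 Pa.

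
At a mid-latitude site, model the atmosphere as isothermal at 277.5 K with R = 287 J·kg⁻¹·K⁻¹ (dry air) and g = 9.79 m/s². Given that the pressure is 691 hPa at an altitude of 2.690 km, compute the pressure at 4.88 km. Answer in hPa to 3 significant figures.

P ≈ 528 hPa

Scale height: H = RT/g = 287 × 277.5 / 9.79 = 8135.1 m.
Between two levels, P₂ = P₁ exp(−Δz/H) with Δz = z₂ − z₁.
Δz = 4880.0 − 2690.0 = 2190.0 m; Δz/H = 2190.0/8135.1 = 0.26920.
P₂ = 691 × exp(−0.26920) = 691 × 0.76399 = 527.92 hPa.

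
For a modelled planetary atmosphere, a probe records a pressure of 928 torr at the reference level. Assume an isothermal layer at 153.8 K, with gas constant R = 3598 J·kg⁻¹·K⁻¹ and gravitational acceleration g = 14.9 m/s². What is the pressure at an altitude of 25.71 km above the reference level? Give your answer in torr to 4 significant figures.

Scale height: H = RT/g = 3598 × 153.8 / 14.9 = 37139 m.
Barometric formula: P = P₀ exp(−z/H).
z/H = 25710/37139 = 0.69226; exp(−0.69226) = 0.50044.
P = 928 × 0.50044 = 464.41 torr.

P ≈ 464.4 torr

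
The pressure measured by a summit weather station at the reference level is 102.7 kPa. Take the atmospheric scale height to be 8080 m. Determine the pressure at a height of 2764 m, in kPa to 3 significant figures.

Barometric formula: P = P₀ exp(−z/H).
z/H = 2764.0/8080.0 = 0.34208; exp(−0.34208) = 0.71029.
P = 102.7 × 0.71029 = 72.947 kPa.

P ≈ 72.9 kPa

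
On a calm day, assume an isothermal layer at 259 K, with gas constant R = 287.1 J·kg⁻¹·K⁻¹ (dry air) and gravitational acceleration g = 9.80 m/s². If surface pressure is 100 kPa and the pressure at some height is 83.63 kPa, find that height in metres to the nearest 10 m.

Scale height: H = RT/g = 287.1 × 259 / 9.80 = 7587.6 m.
Invert the barometric formula: z = H ln(P₀/P).
P₀/P = 100/83.63 = 1.1957; ln(1.1957) = 0.17873.
z = 7587.6 × 0.17873 = 1356.1 m.

z ≈ 1360 m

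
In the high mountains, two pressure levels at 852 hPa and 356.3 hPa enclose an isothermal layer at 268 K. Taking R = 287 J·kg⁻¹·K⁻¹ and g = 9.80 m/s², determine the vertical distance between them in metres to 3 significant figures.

Δz ≈ 6840 m

Hypsometric equation: Δz = (R T̄/g) ln(P₁/P₂).
R T̄/g = 287 × 268 / 9.80 = 7848.6 m.
ln(852/356.3) = ln(2.3912) = 0.87180.
Δz = 7848.6 × 0.87180 = 6842.4 m.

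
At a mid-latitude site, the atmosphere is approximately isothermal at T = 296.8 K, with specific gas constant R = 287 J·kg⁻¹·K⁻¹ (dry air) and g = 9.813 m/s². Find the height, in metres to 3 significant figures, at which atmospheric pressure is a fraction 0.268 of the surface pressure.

Scale height: H = RT/g = 287 × 296.8 / 9.813 = 8680.5 m.
Set P/P₀ = exp(−z/H) = 0.268, so z = −H ln(0.268).
−ln(0.268) = 1.3168; z = 8680.5 × 1.3168 = 11430 m.

z ≈ 11400 m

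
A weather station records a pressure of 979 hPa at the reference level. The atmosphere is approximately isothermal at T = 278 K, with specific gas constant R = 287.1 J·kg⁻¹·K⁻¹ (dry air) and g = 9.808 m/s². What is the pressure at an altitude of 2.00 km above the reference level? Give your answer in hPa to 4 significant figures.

P ≈ 765.7 hPa

Scale height: H = RT/g = 287.1 × 278 / 9.808 = 8137.6 m.
Barometric formula: P = P₀ exp(−z/H).
z/H = 2000.0/8137.6 = 0.24577; exp(−0.24577) = 0.78210.
P = 979 × 0.78210 = 765.68 hPa.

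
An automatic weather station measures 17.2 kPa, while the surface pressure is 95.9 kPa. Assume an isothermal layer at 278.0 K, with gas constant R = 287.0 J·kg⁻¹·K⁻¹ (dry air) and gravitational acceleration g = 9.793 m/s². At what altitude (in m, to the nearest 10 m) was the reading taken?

z ≈ 14000 m

Scale height: H = RT/g = 287.0 × 278.0 / 9.793 = 8147.2 m.
Invert the barometric formula: z = H ln(P₀/P).
P₀/P = 95.9/17.2 = 5.5756; ln(5.5756) = 1.7184.
z = 8147.2 × 1.7184 = 14000 m.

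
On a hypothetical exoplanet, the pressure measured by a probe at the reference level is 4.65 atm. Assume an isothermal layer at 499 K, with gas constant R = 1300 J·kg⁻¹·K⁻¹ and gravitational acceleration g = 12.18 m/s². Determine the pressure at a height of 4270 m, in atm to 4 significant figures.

Scale height: H = RT/g = 1300 × 499 / 12.18 = 53259 m.
Barometric formula: P = P₀ exp(−z/H).
z/H = 4270.0/53259 = 0.080174; exp(−0.080174) = 0.92296.
P = 4.65 × 0.92296 = 4.2918 atm.

P ≈ 4.292 atm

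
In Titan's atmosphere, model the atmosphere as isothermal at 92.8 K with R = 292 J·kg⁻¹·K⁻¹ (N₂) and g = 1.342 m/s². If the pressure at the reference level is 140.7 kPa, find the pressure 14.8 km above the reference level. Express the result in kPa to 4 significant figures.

Scale height: H = RT/g = 292 × 92.8 / 1.342 = 20192 m.
Barometric formula: P = P₀ exp(−z/H).
z/H = 14800/20192 = 0.73296; exp(−0.73296) = 0.48048.
P = 140.7 × 0.48048 = 67.604 kPa.

P ≈ 67.60 kPa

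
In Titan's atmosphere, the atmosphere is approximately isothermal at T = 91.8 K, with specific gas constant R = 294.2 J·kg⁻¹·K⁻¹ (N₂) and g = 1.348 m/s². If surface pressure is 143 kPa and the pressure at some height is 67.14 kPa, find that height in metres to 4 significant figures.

Scale height: H = RT/g = 294.2 × 91.8 / 1.348 = 20035 m.
Invert the barometric formula: z = H ln(P₀/P).
P₀/P = 143/67.14 = 2.1299; ln(2.1299) = 0.75608.
z = 20035 × 0.75608 = 15148 m.

z ≈ 15150 m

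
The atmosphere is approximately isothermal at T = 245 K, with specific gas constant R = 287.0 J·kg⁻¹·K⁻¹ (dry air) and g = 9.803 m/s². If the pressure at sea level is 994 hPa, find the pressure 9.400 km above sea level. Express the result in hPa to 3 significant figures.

Scale height: H = RT/g = 287.0 × 245 / 9.803 = 7172.8 m.
Barometric formula: P = P₀ exp(−z/H).
z/H = 9400.0/7172.8 = 1.3105; exp(−1.3105) = 0.26969.
P = 994 × 0.26969 = 268.07 hPa.

P ≈ 268 hPa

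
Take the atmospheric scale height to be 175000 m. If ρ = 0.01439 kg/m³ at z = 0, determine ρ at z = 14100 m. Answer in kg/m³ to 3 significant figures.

ρ ≈ 0.0133 kg/m³

In an isothermal atmosphere, density decays like pressure: ρ = ρ₀ exp(−z/H).
z/H = 14100/175000 = 0.080571; exp(−0.080571) = 0.92259.
ρ = 0.01439 × 0.92259 = 0.013276 kg/m³.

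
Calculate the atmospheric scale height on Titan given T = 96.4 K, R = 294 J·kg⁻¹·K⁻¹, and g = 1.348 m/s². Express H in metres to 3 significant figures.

The scale height of an isothermal atmosphere is H = RT/g.
H = 294 × 96.4 / 1.348 = 28342/1.348 = 21025 m.

H ≈ 21000 m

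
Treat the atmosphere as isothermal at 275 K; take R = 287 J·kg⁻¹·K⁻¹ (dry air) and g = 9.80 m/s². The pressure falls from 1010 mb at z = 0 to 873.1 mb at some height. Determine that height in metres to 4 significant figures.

Scale height: H = RT/g = 287 × 275 / 9.80 = 8053.6 m.
Invert the barometric formula: z = H ln(P₀/P).
P₀/P = 1010/873.1 = 1.1568; ln(1.1568) = 0.14566.
z = 8053.6 × 0.14566 = 1173.1 m.

z ≈ 1173 m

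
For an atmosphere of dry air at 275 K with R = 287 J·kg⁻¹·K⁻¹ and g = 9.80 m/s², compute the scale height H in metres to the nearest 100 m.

H ≈ 8100 m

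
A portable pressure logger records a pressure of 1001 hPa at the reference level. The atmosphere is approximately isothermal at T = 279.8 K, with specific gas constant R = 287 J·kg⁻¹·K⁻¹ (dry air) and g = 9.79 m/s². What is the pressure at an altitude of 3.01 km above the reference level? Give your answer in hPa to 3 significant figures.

P ≈ 694 hPa

Scale height: H = RT/g = 287 × 279.8 / 9.79 = 8202.5 m.
Barometric formula: P = P₀ exp(−z/H).
z/H = 3010.0/8202.5 = 0.36696; exp(−0.36696) = 0.69284.
P = 1001 × 0.69284 = 693.53 hPa.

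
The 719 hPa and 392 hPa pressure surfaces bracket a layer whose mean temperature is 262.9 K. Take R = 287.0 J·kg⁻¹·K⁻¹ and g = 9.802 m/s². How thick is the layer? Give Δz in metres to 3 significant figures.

Δz ≈ 4670 m

Hypsometric equation: Δz = (R T̄/g) ln(P₁/P₂).
R T̄/g = 287.0 × 262.9 / 9.802 = 7697.6 m.
ln(719/392) = ln(1.8342) = 0.60661.
Δz = 7697.6 × 0.60661 = 4669.4 m.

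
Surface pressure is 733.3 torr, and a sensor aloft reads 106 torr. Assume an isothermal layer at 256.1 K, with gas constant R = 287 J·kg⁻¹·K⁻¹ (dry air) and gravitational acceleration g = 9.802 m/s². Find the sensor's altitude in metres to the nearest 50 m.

z ≈ 14500 m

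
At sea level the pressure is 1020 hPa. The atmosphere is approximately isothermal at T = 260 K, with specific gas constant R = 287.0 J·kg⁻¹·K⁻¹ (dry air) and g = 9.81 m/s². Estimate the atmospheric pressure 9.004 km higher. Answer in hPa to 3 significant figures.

Scale height: H = RT/g = 287.0 × 260 / 9.81 = 7606.5 m.
Barometric formula: P = P₀ exp(−z/H).
z/H = 9004.0/7606.5 = 1.1837; exp(−1.1837) = 0.30614.
P = 1020 × 0.30614 = 312.26 hPa.

P ≈ 312 hPa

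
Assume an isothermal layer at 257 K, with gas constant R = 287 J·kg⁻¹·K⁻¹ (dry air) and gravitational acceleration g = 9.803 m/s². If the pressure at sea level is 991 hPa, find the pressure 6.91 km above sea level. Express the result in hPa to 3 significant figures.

Scale height: H = RT/g = 287 × 257 / 9.803 = 7524.1 m.
Barometric formula: P = P₀ exp(−z/H).
z/H = 6910.0/7524.1 = 0.91838; exp(−0.91838) = 0.39917.
P = 991 × 0.39917 = 395.58 hPa.

P ≈ 396 hPa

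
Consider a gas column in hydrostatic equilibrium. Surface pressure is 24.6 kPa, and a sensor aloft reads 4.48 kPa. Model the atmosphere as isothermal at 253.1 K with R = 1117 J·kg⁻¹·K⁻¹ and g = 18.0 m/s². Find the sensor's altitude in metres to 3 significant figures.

z ≈ 26700 m

Scale height: H = RT/g = 1117 × 253.1 / 18.0 = 15706 m.
Invert the barometric formula: z = H ln(P₀/P).
P₀/P = 24.6/4.48 = 5.4911; ln(5.4911) = 1.7031.
z = 15706 × 1.7031 = 26749 m.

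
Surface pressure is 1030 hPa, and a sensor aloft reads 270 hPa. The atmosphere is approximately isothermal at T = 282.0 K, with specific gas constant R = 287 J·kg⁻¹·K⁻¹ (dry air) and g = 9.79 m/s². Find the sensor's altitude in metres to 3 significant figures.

z ≈ 11100 m

Scale height: H = RT/g = 287 × 282.0 / 9.79 = 8267.0 m.
Invert the barometric formula: z = H ln(P₀/P).
P₀/P = 1030/270 = 3.8148; ln(3.8148) = 1.3389.
z = 8267.0 × 1.3389 = 11069 m.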